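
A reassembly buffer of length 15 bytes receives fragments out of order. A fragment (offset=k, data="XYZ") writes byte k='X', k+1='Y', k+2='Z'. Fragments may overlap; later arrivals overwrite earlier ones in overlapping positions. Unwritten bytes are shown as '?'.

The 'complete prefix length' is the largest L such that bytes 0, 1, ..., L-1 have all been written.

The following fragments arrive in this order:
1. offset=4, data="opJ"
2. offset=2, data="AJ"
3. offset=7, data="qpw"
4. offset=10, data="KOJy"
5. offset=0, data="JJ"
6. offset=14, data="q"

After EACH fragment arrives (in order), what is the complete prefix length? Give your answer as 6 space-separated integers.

Answer: 0 0 0 0 14 15

Derivation:
Fragment 1: offset=4 data="opJ" -> buffer=????opJ???????? -> prefix_len=0
Fragment 2: offset=2 data="AJ" -> buffer=??AJopJ???????? -> prefix_len=0
Fragment 3: offset=7 data="qpw" -> buffer=??AJopJqpw????? -> prefix_len=0
Fragment 4: offset=10 data="KOJy" -> buffer=??AJopJqpwKOJy? -> prefix_len=0
Fragment 5: offset=0 data="JJ" -> buffer=JJAJopJqpwKOJy? -> prefix_len=14
Fragment 6: offset=14 data="q" -> buffer=JJAJopJqpwKOJyq -> prefix_len=15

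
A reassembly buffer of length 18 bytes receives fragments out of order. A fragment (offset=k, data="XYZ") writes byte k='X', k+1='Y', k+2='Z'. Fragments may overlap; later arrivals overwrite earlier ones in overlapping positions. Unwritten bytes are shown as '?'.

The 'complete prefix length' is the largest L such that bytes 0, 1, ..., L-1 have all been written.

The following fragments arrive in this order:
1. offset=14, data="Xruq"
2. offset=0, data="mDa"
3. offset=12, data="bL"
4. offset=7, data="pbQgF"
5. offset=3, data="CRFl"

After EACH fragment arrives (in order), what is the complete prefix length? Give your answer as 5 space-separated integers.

Fragment 1: offset=14 data="Xruq" -> buffer=??????????????Xruq -> prefix_len=0
Fragment 2: offset=0 data="mDa" -> buffer=mDa???????????Xruq -> prefix_len=3
Fragment 3: offset=12 data="bL" -> buffer=mDa?????????bLXruq -> prefix_len=3
Fragment 4: offset=7 data="pbQgF" -> buffer=mDa????pbQgFbLXruq -> prefix_len=3
Fragment 5: offset=3 data="CRFl" -> buffer=mDaCRFlpbQgFbLXruq -> prefix_len=18

Answer: 0 3 3 3 18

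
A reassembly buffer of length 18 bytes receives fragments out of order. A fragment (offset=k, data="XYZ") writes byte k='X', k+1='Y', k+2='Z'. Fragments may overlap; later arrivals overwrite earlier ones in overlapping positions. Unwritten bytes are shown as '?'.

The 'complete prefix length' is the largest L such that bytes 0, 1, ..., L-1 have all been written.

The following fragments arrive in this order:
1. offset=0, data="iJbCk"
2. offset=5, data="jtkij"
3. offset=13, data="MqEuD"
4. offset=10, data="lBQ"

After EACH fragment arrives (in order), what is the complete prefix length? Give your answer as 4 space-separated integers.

Fragment 1: offset=0 data="iJbCk" -> buffer=iJbCk????????????? -> prefix_len=5
Fragment 2: offset=5 data="jtkij" -> buffer=iJbCkjtkij???????? -> prefix_len=10
Fragment 3: offset=13 data="MqEuD" -> buffer=iJbCkjtkij???MqEuD -> prefix_len=10
Fragment 4: offset=10 data="lBQ" -> buffer=iJbCkjtkijlBQMqEuD -> prefix_len=18

Answer: 5 10 10 18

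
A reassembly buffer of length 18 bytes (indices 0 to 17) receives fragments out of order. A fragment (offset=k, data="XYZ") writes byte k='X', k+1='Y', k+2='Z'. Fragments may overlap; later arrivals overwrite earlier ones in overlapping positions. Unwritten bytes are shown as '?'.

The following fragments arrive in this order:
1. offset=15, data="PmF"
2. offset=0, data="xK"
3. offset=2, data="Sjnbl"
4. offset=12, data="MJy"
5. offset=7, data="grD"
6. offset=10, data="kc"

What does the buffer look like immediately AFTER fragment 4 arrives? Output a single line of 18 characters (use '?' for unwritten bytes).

Fragment 1: offset=15 data="PmF" -> buffer=???????????????PmF
Fragment 2: offset=0 data="xK" -> buffer=xK?????????????PmF
Fragment 3: offset=2 data="Sjnbl" -> buffer=xKSjnbl????????PmF
Fragment 4: offset=12 data="MJy" -> buffer=xKSjnbl?????MJyPmF

Answer: xKSjnbl?????MJyPmF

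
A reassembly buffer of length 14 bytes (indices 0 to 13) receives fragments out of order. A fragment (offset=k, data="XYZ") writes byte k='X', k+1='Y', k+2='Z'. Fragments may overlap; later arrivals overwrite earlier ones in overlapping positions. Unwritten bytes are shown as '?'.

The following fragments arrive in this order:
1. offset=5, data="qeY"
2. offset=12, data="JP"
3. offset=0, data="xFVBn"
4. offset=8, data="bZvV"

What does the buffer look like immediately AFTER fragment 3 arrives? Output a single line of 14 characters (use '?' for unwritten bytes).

Answer: xFVBnqeY????JP

Derivation:
Fragment 1: offset=5 data="qeY" -> buffer=?????qeY??????
Fragment 2: offset=12 data="JP" -> buffer=?????qeY????JP
Fragment 3: offset=0 data="xFVBn" -> buffer=xFVBnqeY????JP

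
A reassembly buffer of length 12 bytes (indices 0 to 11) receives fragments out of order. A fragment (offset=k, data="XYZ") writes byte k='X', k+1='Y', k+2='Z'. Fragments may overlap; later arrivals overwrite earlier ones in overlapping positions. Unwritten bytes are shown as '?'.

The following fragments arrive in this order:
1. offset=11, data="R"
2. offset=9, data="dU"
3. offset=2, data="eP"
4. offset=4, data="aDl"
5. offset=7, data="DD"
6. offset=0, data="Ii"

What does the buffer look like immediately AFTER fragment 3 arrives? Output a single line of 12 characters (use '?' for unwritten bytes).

Answer: ??eP?????dUR

Derivation:
Fragment 1: offset=11 data="R" -> buffer=???????????R
Fragment 2: offset=9 data="dU" -> buffer=?????????dUR
Fragment 3: offset=2 data="eP" -> buffer=??eP?????dUR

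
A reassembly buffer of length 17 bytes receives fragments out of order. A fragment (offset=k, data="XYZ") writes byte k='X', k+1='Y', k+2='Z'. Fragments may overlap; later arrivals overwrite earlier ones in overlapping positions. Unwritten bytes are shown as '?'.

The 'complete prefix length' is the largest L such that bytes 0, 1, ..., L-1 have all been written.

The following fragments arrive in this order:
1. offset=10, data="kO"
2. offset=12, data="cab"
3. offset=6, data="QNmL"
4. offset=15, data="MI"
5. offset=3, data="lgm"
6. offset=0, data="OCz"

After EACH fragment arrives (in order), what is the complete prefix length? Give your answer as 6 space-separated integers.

Fragment 1: offset=10 data="kO" -> buffer=??????????kO????? -> prefix_len=0
Fragment 2: offset=12 data="cab" -> buffer=??????????kOcab?? -> prefix_len=0
Fragment 3: offset=6 data="QNmL" -> buffer=??????QNmLkOcab?? -> prefix_len=0
Fragment 4: offset=15 data="MI" -> buffer=??????QNmLkOcabMI -> prefix_len=0
Fragment 5: offset=3 data="lgm" -> buffer=???lgmQNmLkOcabMI -> prefix_len=0
Fragment 6: offset=0 data="OCz" -> buffer=OCzlgmQNmLkOcabMI -> prefix_len=17

Answer: 0 0 0 0 0 17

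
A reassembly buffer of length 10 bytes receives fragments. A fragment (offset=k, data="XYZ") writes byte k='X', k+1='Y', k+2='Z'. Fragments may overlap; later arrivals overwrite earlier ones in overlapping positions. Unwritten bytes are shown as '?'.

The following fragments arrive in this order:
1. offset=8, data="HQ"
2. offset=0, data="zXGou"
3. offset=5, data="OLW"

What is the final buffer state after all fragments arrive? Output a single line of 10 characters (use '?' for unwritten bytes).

Fragment 1: offset=8 data="HQ" -> buffer=????????HQ
Fragment 2: offset=0 data="zXGou" -> buffer=zXGou???HQ
Fragment 3: offset=5 data="OLW" -> buffer=zXGouOLWHQ

Answer: zXGouOLWHQ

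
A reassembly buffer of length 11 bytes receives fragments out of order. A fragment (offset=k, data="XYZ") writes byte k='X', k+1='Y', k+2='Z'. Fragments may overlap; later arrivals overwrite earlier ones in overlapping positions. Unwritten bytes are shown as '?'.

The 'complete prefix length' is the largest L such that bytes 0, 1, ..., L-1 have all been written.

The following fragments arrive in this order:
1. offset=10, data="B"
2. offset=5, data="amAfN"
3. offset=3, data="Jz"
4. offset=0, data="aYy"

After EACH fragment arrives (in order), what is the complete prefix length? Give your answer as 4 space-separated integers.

Fragment 1: offset=10 data="B" -> buffer=??????????B -> prefix_len=0
Fragment 2: offset=5 data="amAfN" -> buffer=?????amAfNB -> prefix_len=0
Fragment 3: offset=3 data="Jz" -> buffer=???JzamAfNB -> prefix_len=0
Fragment 4: offset=0 data="aYy" -> buffer=aYyJzamAfNB -> prefix_len=11

Answer: 0 0 0 11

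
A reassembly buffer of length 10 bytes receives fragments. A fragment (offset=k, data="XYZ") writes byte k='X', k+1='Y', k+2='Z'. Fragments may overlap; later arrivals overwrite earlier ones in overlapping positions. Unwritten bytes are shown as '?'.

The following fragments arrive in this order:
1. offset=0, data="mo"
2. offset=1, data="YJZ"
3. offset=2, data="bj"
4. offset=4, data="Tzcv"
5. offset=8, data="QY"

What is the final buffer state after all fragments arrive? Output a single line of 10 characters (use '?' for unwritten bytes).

Answer: mYbjTzcvQY

Derivation:
Fragment 1: offset=0 data="mo" -> buffer=mo????????
Fragment 2: offset=1 data="YJZ" -> buffer=mYJZ??????
Fragment 3: offset=2 data="bj" -> buffer=mYbj??????
Fragment 4: offset=4 data="Tzcv" -> buffer=mYbjTzcv??
Fragment 5: offset=8 data="QY" -> buffer=mYbjTzcvQY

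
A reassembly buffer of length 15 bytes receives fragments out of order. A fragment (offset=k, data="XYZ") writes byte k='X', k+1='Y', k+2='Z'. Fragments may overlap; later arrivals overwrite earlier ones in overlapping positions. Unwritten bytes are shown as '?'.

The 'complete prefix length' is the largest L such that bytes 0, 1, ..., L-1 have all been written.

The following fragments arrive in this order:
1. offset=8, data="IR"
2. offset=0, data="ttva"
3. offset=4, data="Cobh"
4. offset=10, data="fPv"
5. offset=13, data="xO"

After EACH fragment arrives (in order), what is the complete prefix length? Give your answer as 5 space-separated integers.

Fragment 1: offset=8 data="IR" -> buffer=????????IR????? -> prefix_len=0
Fragment 2: offset=0 data="ttva" -> buffer=ttva????IR????? -> prefix_len=4
Fragment 3: offset=4 data="Cobh" -> buffer=ttvaCobhIR????? -> prefix_len=10
Fragment 4: offset=10 data="fPv" -> buffer=ttvaCobhIRfPv?? -> prefix_len=13
Fragment 5: offset=13 data="xO" -> buffer=ttvaCobhIRfPvxO -> prefix_len=15

Answer: 0 4 10 13 15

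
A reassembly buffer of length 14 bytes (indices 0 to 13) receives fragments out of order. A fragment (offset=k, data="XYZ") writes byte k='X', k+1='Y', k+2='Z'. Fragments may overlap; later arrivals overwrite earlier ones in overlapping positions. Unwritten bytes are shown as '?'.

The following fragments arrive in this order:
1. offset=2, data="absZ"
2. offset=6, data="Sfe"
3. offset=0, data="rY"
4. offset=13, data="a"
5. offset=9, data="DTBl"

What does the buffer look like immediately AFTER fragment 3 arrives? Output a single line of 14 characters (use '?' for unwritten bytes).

Answer: rYabsZSfe?????

Derivation:
Fragment 1: offset=2 data="absZ" -> buffer=??absZ????????
Fragment 2: offset=6 data="Sfe" -> buffer=??absZSfe?????
Fragment 3: offset=0 data="rY" -> buffer=rYabsZSfe?????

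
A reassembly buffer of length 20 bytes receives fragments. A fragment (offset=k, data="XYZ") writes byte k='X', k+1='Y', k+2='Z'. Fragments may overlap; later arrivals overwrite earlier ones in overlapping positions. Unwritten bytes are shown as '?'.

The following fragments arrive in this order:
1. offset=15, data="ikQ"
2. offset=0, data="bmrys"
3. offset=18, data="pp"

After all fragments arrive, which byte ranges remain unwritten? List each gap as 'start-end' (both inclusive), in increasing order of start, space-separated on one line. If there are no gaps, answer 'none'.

Fragment 1: offset=15 len=3
Fragment 2: offset=0 len=5
Fragment 3: offset=18 len=2
Gaps: 5-14

Answer: 5-14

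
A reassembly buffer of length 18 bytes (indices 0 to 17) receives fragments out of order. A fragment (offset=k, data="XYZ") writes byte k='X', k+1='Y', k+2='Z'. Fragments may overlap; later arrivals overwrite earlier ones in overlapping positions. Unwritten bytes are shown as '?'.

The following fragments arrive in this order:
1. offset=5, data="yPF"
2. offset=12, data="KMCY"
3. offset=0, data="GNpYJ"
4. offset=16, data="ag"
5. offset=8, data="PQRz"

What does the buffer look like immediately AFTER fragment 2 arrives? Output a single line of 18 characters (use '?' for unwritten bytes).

Answer: ?????yPF????KMCY??

Derivation:
Fragment 1: offset=5 data="yPF" -> buffer=?????yPF??????????
Fragment 2: offset=12 data="KMCY" -> buffer=?????yPF????KMCY??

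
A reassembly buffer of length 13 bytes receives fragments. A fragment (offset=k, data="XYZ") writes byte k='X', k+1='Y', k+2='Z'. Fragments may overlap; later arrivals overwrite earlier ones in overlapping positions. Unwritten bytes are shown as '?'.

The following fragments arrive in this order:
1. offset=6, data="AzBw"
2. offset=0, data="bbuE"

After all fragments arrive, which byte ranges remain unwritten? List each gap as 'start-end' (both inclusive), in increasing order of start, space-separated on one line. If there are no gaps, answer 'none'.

Answer: 4-5 10-12

Derivation:
Fragment 1: offset=6 len=4
Fragment 2: offset=0 len=4
Gaps: 4-5 10-12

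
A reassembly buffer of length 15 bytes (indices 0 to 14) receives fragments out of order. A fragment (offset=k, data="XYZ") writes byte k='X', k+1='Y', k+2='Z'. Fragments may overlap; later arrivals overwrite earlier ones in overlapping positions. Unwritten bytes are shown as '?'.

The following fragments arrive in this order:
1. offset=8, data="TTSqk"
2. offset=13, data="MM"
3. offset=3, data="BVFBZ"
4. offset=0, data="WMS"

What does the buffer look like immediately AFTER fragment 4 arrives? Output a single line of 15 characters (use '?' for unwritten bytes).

Answer: WMSBVFBZTTSqkMM

Derivation:
Fragment 1: offset=8 data="TTSqk" -> buffer=????????TTSqk??
Fragment 2: offset=13 data="MM" -> buffer=????????TTSqkMM
Fragment 3: offset=3 data="BVFBZ" -> buffer=???BVFBZTTSqkMM
Fragment 4: offset=0 data="WMS" -> buffer=WMSBVFBZTTSqkMM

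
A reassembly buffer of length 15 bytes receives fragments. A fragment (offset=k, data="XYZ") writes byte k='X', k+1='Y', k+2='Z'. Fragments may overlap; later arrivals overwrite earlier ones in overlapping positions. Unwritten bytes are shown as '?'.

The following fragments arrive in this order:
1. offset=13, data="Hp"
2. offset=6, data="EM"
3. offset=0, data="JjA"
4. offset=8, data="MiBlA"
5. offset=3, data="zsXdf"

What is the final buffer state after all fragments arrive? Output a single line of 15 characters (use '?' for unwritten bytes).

Answer: JjAzsXdfMiBlAHp

Derivation:
Fragment 1: offset=13 data="Hp" -> buffer=?????????????Hp
Fragment 2: offset=6 data="EM" -> buffer=??????EM?????Hp
Fragment 3: offset=0 data="JjA" -> buffer=JjA???EM?????Hp
Fragment 4: offset=8 data="MiBlA" -> buffer=JjA???EMMiBlAHp
Fragment 5: offset=3 data="zsXdf" -> buffer=JjAzsXdfMiBlAHp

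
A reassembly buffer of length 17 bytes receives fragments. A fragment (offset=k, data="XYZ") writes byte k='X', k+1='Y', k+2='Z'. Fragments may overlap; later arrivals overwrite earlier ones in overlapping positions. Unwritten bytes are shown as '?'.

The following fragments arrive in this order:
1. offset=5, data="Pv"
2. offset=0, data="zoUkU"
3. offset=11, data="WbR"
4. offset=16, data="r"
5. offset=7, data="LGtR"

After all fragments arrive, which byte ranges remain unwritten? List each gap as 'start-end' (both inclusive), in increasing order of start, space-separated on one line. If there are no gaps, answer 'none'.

Answer: 14-15

Derivation:
Fragment 1: offset=5 len=2
Fragment 2: offset=0 len=5
Fragment 3: offset=11 len=3
Fragment 4: offset=16 len=1
Fragment 5: offset=7 len=4
Gaps: 14-15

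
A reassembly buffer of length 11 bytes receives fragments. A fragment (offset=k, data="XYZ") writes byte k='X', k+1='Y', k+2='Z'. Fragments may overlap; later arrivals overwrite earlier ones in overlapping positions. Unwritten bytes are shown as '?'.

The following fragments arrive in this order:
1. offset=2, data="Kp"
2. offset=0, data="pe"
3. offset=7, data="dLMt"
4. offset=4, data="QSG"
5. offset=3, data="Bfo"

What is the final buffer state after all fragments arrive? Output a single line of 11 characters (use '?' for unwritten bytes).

Fragment 1: offset=2 data="Kp" -> buffer=??Kp???????
Fragment 2: offset=0 data="pe" -> buffer=peKp???????
Fragment 3: offset=7 data="dLMt" -> buffer=peKp???dLMt
Fragment 4: offset=4 data="QSG" -> buffer=peKpQSGdLMt
Fragment 5: offset=3 data="Bfo" -> buffer=peKBfoGdLMt

Answer: peKBfoGdLMt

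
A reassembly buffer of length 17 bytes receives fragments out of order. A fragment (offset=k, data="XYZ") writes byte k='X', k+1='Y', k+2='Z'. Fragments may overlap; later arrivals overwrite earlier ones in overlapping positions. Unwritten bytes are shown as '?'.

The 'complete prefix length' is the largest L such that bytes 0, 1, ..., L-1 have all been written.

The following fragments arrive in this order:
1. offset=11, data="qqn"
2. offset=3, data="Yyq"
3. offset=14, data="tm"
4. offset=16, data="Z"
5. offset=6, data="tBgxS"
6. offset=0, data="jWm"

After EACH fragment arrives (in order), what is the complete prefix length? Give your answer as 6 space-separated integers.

Fragment 1: offset=11 data="qqn" -> buffer=???????????qqn??? -> prefix_len=0
Fragment 2: offset=3 data="Yyq" -> buffer=???Yyq?????qqn??? -> prefix_len=0
Fragment 3: offset=14 data="tm" -> buffer=???Yyq?????qqntm? -> prefix_len=0
Fragment 4: offset=16 data="Z" -> buffer=???Yyq?????qqntmZ -> prefix_len=0
Fragment 5: offset=6 data="tBgxS" -> buffer=???YyqtBgxSqqntmZ -> prefix_len=0
Fragment 6: offset=0 data="jWm" -> buffer=jWmYyqtBgxSqqntmZ -> prefix_len=17

Answer: 0 0 0 0 0 17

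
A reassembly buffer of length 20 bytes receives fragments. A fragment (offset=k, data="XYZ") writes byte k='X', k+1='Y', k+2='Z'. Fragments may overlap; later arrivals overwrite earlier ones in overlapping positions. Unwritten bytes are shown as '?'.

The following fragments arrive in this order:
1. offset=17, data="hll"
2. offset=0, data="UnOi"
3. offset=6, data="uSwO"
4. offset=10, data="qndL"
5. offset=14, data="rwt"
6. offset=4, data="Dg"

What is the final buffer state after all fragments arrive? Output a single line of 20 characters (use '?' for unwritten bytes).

Fragment 1: offset=17 data="hll" -> buffer=?????????????????hll
Fragment 2: offset=0 data="UnOi" -> buffer=UnOi?????????????hll
Fragment 3: offset=6 data="uSwO" -> buffer=UnOi??uSwO???????hll
Fragment 4: offset=10 data="qndL" -> buffer=UnOi??uSwOqndL???hll
Fragment 5: offset=14 data="rwt" -> buffer=UnOi??uSwOqndLrwthll
Fragment 6: offset=4 data="Dg" -> buffer=UnOiDguSwOqndLrwthll

Answer: UnOiDguSwOqndLrwthll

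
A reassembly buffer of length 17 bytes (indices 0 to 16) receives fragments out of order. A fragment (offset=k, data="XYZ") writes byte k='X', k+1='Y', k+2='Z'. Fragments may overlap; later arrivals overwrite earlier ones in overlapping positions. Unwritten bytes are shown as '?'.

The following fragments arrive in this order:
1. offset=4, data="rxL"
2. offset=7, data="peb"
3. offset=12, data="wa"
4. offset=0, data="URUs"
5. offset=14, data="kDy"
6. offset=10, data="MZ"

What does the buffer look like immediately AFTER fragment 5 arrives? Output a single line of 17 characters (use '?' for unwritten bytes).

Fragment 1: offset=4 data="rxL" -> buffer=????rxL??????????
Fragment 2: offset=7 data="peb" -> buffer=????rxLpeb???????
Fragment 3: offset=12 data="wa" -> buffer=????rxLpeb??wa???
Fragment 4: offset=0 data="URUs" -> buffer=URUsrxLpeb??wa???
Fragment 5: offset=14 data="kDy" -> buffer=URUsrxLpeb??wakDy

Answer: URUsrxLpeb??wakDy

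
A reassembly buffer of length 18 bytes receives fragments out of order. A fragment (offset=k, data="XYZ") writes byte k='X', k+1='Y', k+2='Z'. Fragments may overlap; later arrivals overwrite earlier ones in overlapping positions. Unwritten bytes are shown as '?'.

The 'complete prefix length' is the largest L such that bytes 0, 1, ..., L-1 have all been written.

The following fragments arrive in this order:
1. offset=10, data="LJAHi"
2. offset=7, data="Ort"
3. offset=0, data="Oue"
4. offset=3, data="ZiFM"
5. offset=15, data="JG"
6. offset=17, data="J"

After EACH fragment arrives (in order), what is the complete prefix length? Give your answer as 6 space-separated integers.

Answer: 0 0 3 15 17 18

Derivation:
Fragment 1: offset=10 data="LJAHi" -> buffer=??????????LJAHi??? -> prefix_len=0
Fragment 2: offset=7 data="Ort" -> buffer=???????OrtLJAHi??? -> prefix_len=0
Fragment 3: offset=0 data="Oue" -> buffer=Oue????OrtLJAHi??? -> prefix_len=3
Fragment 4: offset=3 data="ZiFM" -> buffer=OueZiFMOrtLJAHi??? -> prefix_len=15
Fragment 5: offset=15 data="JG" -> buffer=OueZiFMOrtLJAHiJG? -> prefix_len=17
Fragment 6: offset=17 data="J" -> buffer=OueZiFMOrtLJAHiJGJ -> prefix_len=18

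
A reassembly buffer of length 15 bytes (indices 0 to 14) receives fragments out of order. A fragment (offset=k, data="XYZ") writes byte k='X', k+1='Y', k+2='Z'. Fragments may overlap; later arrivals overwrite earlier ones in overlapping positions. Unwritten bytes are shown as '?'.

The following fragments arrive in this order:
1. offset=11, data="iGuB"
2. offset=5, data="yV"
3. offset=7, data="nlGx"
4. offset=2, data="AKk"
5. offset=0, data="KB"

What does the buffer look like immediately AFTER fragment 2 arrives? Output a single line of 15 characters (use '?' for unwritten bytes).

Answer: ?????yV????iGuB

Derivation:
Fragment 1: offset=11 data="iGuB" -> buffer=???????????iGuB
Fragment 2: offset=5 data="yV" -> buffer=?????yV????iGuB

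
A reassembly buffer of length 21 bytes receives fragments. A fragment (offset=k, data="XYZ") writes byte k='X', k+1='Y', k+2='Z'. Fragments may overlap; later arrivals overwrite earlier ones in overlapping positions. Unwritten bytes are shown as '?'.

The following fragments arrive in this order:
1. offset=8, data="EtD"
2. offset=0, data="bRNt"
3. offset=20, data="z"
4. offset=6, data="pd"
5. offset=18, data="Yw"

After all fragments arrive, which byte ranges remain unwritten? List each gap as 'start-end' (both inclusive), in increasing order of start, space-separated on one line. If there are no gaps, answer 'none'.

Fragment 1: offset=8 len=3
Fragment 2: offset=0 len=4
Fragment 3: offset=20 len=1
Fragment 4: offset=6 len=2
Fragment 5: offset=18 len=2
Gaps: 4-5 11-17

Answer: 4-5 11-17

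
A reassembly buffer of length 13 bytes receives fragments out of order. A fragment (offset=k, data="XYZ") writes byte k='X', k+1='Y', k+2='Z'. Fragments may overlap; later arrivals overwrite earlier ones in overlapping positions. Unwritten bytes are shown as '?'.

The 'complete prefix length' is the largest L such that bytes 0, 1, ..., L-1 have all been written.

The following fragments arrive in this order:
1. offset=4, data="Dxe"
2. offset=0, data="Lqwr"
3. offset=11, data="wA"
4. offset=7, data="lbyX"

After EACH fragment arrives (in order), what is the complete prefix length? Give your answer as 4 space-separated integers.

Answer: 0 7 7 13

Derivation:
Fragment 1: offset=4 data="Dxe" -> buffer=????Dxe?????? -> prefix_len=0
Fragment 2: offset=0 data="Lqwr" -> buffer=LqwrDxe?????? -> prefix_len=7
Fragment 3: offset=11 data="wA" -> buffer=LqwrDxe????wA -> prefix_len=7
Fragment 4: offset=7 data="lbyX" -> buffer=LqwrDxelbyXwA -> prefix_len=13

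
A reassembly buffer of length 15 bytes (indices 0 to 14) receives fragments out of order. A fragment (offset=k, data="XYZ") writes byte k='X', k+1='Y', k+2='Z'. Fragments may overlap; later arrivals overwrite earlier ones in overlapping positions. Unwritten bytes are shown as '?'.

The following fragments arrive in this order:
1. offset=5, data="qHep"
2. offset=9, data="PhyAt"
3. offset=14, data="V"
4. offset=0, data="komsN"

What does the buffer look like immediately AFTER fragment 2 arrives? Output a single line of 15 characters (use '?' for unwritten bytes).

Fragment 1: offset=5 data="qHep" -> buffer=?????qHep??????
Fragment 2: offset=9 data="PhyAt" -> buffer=?????qHepPhyAt?

Answer: ?????qHepPhyAt?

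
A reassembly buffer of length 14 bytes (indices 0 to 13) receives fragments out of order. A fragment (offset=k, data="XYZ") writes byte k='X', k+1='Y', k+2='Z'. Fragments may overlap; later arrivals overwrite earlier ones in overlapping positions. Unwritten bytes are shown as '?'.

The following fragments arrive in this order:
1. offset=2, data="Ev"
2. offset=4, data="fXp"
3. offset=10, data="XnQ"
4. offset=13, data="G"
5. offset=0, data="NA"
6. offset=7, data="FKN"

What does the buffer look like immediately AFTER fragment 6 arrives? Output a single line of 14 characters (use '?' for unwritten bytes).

Fragment 1: offset=2 data="Ev" -> buffer=??Ev??????????
Fragment 2: offset=4 data="fXp" -> buffer=??EvfXp???????
Fragment 3: offset=10 data="XnQ" -> buffer=??EvfXp???XnQ?
Fragment 4: offset=13 data="G" -> buffer=??EvfXp???XnQG
Fragment 5: offset=0 data="NA" -> buffer=NAEvfXp???XnQG
Fragment 6: offset=7 data="FKN" -> buffer=NAEvfXpFKNXnQG

Answer: NAEvfXpFKNXnQG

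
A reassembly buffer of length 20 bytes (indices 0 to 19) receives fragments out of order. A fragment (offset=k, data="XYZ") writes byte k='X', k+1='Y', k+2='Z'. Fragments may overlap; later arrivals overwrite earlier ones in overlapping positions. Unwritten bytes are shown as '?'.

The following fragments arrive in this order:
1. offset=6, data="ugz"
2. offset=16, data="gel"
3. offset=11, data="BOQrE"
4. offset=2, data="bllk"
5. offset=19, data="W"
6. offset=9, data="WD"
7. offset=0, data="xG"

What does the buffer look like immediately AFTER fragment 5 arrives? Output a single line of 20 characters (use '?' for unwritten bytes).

Answer: ??bllkugz??BOQrEgelW

Derivation:
Fragment 1: offset=6 data="ugz" -> buffer=??????ugz???????????
Fragment 2: offset=16 data="gel" -> buffer=??????ugz???????gel?
Fragment 3: offset=11 data="BOQrE" -> buffer=??????ugz??BOQrEgel?
Fragment 4: offset=2 data="bllk" -> buffer=??bllkugz??BOQrEgel?
Fragment 5: offset=19 data="W" -> buffer=??bllkugz??BOQrEgelW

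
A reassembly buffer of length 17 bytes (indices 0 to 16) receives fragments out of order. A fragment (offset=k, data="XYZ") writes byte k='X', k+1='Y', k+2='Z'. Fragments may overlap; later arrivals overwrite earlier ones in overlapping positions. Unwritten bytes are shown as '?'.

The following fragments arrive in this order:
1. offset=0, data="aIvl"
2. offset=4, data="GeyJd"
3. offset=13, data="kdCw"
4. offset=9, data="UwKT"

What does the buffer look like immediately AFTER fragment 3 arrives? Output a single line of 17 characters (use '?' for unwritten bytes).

Fragment 1: offset=0 data="aIvl" -> buffer=aIvl?????????????
Fragment 2: offset=4 data="GeyJd" -> buffer=aIvlGeyJd????????
Fragment 3: offset=13 data="kdCw" -> buffer=aIvlGeyJd????kdCw

Answer: aIvlGeyJd????kdCw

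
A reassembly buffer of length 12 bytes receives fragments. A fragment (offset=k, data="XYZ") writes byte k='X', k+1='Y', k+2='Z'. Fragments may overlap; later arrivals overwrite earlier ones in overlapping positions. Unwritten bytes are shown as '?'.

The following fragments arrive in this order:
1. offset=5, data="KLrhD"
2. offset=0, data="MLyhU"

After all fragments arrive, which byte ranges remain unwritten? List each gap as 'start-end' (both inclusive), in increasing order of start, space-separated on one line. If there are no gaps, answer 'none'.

Answer: 10-11

Derivation:
Fragment 1: offset=5 len=5
Fragment 2: offset=0 len=5
Gaps: 10-11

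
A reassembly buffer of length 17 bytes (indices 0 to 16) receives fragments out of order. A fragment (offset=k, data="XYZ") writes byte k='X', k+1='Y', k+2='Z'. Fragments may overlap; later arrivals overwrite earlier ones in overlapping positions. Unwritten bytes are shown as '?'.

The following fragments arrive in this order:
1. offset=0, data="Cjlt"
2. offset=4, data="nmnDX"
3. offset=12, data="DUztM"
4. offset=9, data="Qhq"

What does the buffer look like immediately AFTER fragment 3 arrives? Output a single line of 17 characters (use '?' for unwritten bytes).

Fragment 1: offset=0 data="Cjlt" -> buffer=Cjlt?????????????
Fragment 2: offset=4 data="nmnDX" -> buffer=CjltnmnDX????????
Fragment 3: offset=12 data="DUztM" -> buffer=CjltnmnDX???DUztM

Answer: CjltnmnDX???DUztM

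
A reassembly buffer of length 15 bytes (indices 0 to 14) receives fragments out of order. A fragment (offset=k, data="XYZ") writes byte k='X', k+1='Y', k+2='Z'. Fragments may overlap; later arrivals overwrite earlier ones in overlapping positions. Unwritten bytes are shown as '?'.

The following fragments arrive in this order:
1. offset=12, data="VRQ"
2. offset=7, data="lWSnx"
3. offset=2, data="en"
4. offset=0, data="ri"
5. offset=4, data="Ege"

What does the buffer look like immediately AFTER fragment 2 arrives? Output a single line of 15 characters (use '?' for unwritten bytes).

Fragment 1: offset=12 data="VRQ" -> buffer=????????????VRQ
Fragment 2: offset=7 data="lWSnx" -> buffer=???????lWSnxVRQ

Answer: ???????lWSnxVRQ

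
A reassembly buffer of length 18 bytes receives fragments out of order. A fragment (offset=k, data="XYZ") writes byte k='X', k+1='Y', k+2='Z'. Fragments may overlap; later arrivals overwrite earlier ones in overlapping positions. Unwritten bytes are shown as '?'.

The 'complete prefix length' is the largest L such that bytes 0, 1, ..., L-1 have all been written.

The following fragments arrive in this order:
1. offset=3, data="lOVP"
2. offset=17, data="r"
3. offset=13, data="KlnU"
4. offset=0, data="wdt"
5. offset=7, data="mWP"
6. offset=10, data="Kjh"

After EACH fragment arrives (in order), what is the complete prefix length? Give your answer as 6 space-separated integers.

Fragment 1: offset=3 data="lOVP" -> buffer=???lOVP??????????? -> prefix_len=0
Fragment 2: offset=17 data="r" -> buffer=???lOVP??????????r -> prefix_len=0
Fragment 3: offset=13 data="KlnU" -> buffer=???lOVP??????KlnUr -> prefix_len=0
Fragment 4: offset=0 data="wdt" -> buffer=wdtlOVP??????KlnUr -> prefix_len=7
Fragment 5: offset=7 data="mWP" -> buffer=wdtlOVPmWP???KlnUr -> prefix_len=10
Fragment 6: offset=10 data="Kjh" -> buffer=wdtlOVPmWPKjhKlnUr -> prefix_len=18

Answer: 0 0 0 7 10 18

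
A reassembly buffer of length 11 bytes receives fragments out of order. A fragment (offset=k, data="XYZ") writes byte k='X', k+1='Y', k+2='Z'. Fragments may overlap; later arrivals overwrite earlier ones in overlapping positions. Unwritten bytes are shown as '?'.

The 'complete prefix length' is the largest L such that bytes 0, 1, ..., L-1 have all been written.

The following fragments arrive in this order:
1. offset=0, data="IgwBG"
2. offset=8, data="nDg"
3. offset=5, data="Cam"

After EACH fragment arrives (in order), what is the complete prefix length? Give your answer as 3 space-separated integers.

Fragment 1: offset=0 data="IgwBG" -> buffer=IgwBG?????? -> prefix_len=5
Fragment 2: offset=8 data="nDg" -> buffer=IgwBG???nDg -> prefix_len=5
Fragment 3: offset=5 data="Cam" -> buffer=IgwBGCamnDg -> prefix_len=11

Answer: 5 5 11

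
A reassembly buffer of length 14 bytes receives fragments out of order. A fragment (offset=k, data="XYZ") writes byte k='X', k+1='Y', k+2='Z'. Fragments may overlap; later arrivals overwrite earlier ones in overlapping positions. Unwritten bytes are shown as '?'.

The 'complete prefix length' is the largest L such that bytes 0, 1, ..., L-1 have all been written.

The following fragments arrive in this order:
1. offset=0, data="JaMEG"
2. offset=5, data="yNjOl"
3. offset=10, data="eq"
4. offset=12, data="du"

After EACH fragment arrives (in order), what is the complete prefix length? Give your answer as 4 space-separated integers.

Answer: 5 10 12 14

Derivation:
Fragment 1: offset=0 data="JaMEG" -> buffer=JaMEG????????? -> prefix_len=5
Fragment 2: offset=5 data="yNjOl" -> buffer=JaMEGyNjOl???? -> prefix_len=10
Fragment 3: offset=10 data="eq" -> buffer=JaMEGyNjOleq?? -> prefix_len=12
Fragment 4: offset=12 data="du" -> buffer=JaMEGyNjOleqdu -> prefix_len=14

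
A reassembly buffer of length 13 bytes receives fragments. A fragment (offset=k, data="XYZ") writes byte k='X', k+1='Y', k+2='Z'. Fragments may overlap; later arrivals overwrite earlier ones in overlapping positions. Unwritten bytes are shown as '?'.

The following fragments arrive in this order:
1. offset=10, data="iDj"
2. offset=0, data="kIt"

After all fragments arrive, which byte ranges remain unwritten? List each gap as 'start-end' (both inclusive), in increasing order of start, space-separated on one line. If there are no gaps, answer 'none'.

Fragment 1: offset=10 len=3
Fragment 2: offset=0 len=3
Gaps: 3-9

Answer: 3-9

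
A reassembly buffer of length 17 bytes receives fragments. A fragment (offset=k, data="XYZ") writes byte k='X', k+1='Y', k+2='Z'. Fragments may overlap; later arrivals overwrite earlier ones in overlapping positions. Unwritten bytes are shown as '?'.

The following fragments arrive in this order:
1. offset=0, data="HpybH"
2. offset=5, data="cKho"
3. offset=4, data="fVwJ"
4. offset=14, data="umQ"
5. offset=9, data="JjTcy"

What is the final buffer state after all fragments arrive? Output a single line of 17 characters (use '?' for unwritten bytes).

Answer: HpybfVwJoJjTcyumQ

Derivation:
Fragment 1: offset=0 data="HpybH" -> buffer=HpybH????????????
Fragment 2: offset=5 data="cKho" -> buffer=HpybHcKho????????
Fragment 3: offset=4 data="fVwJ" -> buffer=HpybfVwJo????????
Fragment 4: offset=14 data="umQ" -> buffer=HpybfVwJo?????umQ
Fragment 5: offset=9 data="JjTcy" -> buffer=HpybfVwJoJjTcyumQ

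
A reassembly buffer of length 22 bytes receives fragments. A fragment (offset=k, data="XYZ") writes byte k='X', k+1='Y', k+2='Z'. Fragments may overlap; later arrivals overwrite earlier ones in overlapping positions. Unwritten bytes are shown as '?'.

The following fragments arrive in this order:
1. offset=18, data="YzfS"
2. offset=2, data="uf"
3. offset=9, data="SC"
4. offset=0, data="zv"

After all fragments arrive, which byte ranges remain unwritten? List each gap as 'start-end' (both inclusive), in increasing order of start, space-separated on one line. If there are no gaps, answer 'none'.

Fragment 1: offset=18 len=4
Fragment 2: offset=2 len=2
Fragment 3: offset=9 len=2
Fragment 4: offset=0 len=2
Gaps: 4-8 11-17

Answer: 4-8 11-17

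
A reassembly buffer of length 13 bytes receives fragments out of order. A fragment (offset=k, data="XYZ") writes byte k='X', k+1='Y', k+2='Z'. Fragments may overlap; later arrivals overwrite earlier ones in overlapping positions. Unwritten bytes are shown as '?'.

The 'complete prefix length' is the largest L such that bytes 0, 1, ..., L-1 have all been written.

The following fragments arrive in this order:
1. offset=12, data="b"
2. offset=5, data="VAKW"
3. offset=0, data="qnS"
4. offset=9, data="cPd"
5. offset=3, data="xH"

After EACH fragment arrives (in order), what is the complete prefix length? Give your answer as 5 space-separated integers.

Fragment 1: offset=12 data="b" -> buffer=????????????b -> prefix_len=0
Fragment 2: offset=5 data="VAKW" -> buffer=?????VAKW???b -> prefix_len=0
Fragment 3: offset=0 data="qnS" -> buffer=qnS??VAKW???b -> prefix_len=3
Fragment 4: offset=9 data="cPd" -> buffer=qnS??VAKWcPdb -> prefix_len=3
Fragment 5: offset=3 data="xH" -> buffer=qnSxHVAKWcPdb -> prefix_len=13

Answer: 0 0 3 3 13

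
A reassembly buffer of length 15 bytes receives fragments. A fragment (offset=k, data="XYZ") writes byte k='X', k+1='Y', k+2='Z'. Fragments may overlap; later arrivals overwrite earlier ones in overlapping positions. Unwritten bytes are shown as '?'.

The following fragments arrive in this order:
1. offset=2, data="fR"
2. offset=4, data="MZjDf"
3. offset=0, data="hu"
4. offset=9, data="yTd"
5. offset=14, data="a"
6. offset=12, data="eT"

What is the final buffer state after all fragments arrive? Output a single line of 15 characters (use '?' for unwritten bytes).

Fragment 1: offset=2 data="fR" -> buffer=??fR???????????
Fragment 2: offset=4 data="MZjDf" -> buffer=??fRMZjDf??????
Fragment 3: offset=0 data="hu" -> buffer=hufRMZjDf??????
Fragment 4: offset=9 data="yTd" -> buffer=hufRMZjDfyTd???
Fragment 5: offset=14 data="a" -> buffer=hufRMZjDfyTd??a
Fragment 6: offset=12 data="eT" -> buffer=hufRMZjDfyTdeTa

Answer: hufRMZjDfyTdeTa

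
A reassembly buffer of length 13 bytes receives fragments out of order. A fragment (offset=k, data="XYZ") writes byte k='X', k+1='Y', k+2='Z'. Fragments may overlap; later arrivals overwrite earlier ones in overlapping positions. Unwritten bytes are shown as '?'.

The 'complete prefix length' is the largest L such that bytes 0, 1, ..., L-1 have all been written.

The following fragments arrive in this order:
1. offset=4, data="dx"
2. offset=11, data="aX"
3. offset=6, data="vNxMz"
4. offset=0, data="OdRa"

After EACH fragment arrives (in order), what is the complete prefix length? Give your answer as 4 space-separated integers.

Answer: 0 0 0 13

Derivation:
Fragment 1: offset=4 data="dx" -> buffer=????dx??????? -> prefix_len=0
Fragment 2: offset=11 data="aX" -> buffer=????dx?????aX -> prefix_len=0
Fragment 3: offset=6 data="vNxMz" -> buffer=????dxvNxMzaX -> prefix_len=0
Fragment 4: offset=0 data="OdRa" -> buffer=OdRadxvNxMzaX -> prefix_len=13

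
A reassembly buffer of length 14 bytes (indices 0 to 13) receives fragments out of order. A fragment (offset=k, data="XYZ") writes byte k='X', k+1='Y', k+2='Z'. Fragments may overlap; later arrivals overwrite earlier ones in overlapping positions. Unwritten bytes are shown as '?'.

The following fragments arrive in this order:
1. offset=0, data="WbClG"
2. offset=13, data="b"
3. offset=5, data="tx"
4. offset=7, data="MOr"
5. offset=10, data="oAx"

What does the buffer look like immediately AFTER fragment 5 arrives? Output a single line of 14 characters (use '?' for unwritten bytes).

Fragment 1: offset=0 data="WbClG" -> buffer=WbClG?????????
Fragment 2: offset=13 data="b" -> buffer=WbClG????????b
Fragment 3: offset=5 data="tx" -> buffer=WbClGtx??????b
Fragment 4: offset=7 data="MOr" -> buffer=WbClGtxMOr???b
Fragment 5: offset=10 data="oAx" -> buffer=WbClGtxMOroAxb

Answer: WbClGtxMOroAxb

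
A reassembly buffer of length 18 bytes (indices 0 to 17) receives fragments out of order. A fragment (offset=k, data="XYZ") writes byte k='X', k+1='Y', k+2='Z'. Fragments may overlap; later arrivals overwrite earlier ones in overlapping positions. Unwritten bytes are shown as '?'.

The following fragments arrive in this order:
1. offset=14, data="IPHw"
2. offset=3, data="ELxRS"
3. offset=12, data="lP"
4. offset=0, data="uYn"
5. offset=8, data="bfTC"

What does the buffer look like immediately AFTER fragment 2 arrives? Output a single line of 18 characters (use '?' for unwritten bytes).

Answer: ???ELxRS??????IPHw

Derivation:
Fragment 1: offset=14 data="IPHw" -> buffer=??????????????IPHw
Fragment 2: offset=3 data="ELxRS" -> buffer=???ELxRS??????IPHw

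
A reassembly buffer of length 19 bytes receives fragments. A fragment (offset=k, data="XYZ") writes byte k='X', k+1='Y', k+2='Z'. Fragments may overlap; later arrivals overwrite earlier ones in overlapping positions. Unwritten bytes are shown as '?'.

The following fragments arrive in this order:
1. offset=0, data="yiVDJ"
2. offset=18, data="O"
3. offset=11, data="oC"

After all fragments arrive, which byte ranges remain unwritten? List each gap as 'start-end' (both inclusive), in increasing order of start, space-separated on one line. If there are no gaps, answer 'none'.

Fragment 1: offset=0 len=5
Fragment 2: offset=18 len=1
Fragment 3: offset=11 len=2
Gaps: 5-10 13-17

Answer: 5-10 13-17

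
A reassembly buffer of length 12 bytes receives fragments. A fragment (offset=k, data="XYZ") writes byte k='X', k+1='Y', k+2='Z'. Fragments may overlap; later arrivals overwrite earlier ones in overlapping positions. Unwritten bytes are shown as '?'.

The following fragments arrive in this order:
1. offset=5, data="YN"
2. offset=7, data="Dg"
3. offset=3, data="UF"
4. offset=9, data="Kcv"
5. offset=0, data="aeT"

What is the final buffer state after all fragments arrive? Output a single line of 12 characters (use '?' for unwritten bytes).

Fragment 1: offset=5 data="YN" -> buffer=?????YN?????
Fragment 2: offset=7 data="Dg" -> buffer=?????YNDg???
Fragment 3: offset=3 data="UF" -> buffer=???UFYNDg???
Fragment 4: offset=9 data="Kcv" -> buffer=???UFYNDgKcv
Fragment 5: offset=0 data="aeT" -> buffer=aeTUFYNDgKcv

Answer: aeTUFYNDgKcv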